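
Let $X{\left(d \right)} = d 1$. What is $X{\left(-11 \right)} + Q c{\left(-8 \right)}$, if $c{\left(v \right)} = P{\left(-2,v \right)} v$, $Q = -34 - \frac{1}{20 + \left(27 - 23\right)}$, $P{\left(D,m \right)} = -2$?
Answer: $- \frac{1667}{3} \approx -555.67$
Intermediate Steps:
$X{\left(d \right)} = d$
$Q = - \frac{817}{24}$ ($Q = -34 - \frac{1}{20 + \left(27 - 23\right)} = -34 - \frac{1}{20 + 4} = -34 - \frac{1}{24} = - \frac{817}{24} \approx -34.042$)
$c{\left(v \right)} = - 2 v$
$X{\left(-11 \right)} + Q c{\left(-8 \right)} = -11 - \frac{817 \left(\left(-2\right) \left(-8\right)\right)}{24} = -11 - \frac{1634}{3} = - \frac{1667}{3}$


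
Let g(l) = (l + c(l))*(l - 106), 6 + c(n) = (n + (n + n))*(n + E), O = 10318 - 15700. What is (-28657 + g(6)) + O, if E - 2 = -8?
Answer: -34039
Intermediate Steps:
E = -6 (E = 2 - 8 = -6)
O = -5382
c(n) = -6 + 3*n*(-6 + n) (c(n) = -6 + (n + (n + n))*(n - 6) = -6 + (n + 2*n)*(-6 + n) = -6 + (3*n)*(-6 + n) = -6 + 3*n*(-6 + n))
g(l) = (-106 + l)*(-6 - 17*l + 3*l**2) (g(l) = (l + (-6 - 18*l + 3*l**2))*(l - 106) = (-6 - 17*l + 3*l**2)*(-106 + l) = (-106 + l)*(-6 - 17*l + 3*l**2))
(-28657 + g(6)) + O = (-28657 + (636 - 335*6**2 + 3*6**3 + 1796*6)) - 5382 = (-28657 + (636 - 335*36 + 3*216 + 10776)) - 5382 = (-28657 + (636 - 12060 + 648 + 10776)) - 5382 = (-28657 + 0) - 5382 = -28657 - 5382 = -34039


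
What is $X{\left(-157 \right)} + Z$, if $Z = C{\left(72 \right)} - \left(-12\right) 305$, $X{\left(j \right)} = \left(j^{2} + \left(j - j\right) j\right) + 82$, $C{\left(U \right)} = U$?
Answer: $28463$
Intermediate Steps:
$X{\left(j \right)} = 82 + j^{2}$ ($X{\left(j \right)} = \left(j^{2} + 0 j\right) + 82 = \left(j^{2} + 0\right) + 82 = j^{2} + 82 = 82 + j^{2}$)
$Z = 3732$ ($Z = 72 - \left(-12\right) 305 = 72 - -3660 = 72 + 3660 = 3732$)
$X{\left(-157 \right)} + Z = \left(82 + \left(-157\right)^{2}\right) + 3732 = \left(82 + 24649\right) + 3732 = 24731 + 3732 = 28463$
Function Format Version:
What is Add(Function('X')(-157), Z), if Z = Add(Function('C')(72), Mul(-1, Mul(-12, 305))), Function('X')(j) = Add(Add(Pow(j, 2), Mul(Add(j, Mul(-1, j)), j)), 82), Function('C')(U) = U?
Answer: 28463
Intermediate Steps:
Function('X')(j) = Add(82, Pow(j, 2)) (Function('X')(j) = Add(Add(Pow(j, 2), Mul(0, j)), 82) = Add(Add(Pow(j, 2), 0), 82) = Add(Pow(j, 2), 82) = Add(82, Pow(j, 2)))
Z = 3732 (Z = Add(72, Mul(-1, Mul(-12, 305))) = Add(72, Mul(-1, -3660)) = Add(72, 3660) = 3732)
Add(Function('X')(-157), Z) = Add(Add(82, Pow(-157, 2)), 3732) = Add(Add(82, 24649), 3732) = Add(24731, 3732) = 28463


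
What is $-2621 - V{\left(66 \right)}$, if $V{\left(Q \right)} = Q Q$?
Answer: $-6977$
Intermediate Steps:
$V{\left(Q \right)} = Q^{2}$
$-2621 - V{\left(66 \right)} = -2621 - 66^{2} = -2621 - 4356 = -6977$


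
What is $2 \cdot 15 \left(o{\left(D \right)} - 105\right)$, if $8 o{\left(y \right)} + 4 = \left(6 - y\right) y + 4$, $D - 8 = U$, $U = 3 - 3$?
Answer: $-3210$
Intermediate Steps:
$U = 0$
$D = 8$ ($D = 8 + 0 = 8$)
$o{\left(y \right)} = \frac{y \left(6 - y\right)}{8}$ ($o{\left(y \right)} = - \frac{1}{2} + \frac{\left(6 - y\right) y + 4}{8} = - \frac{1}{2} + \frac{y \left(6 - y\right) + 4}{8} = - \frac{1}{2} + \frac{4 + y \left(6 - y\right)}{8} = - \frac{1}{2} + \left(\frac{1}{2} + \frac{y \left(6 - y\right)}{8}\right) = \frac{y \left(6 - y\right)}{8}$)
$2 \cdot 15 \left(o{\left(D \right)} - 105\right) = 2 \cdot 15 \left(\frac{1}{8} \cdot 8 \left(6 - 8\right) - 105\right) = 30 \left(\frac{1}{8} \cdot 8 \left(6 - 8\right) - 105\right) = 30 \left(\frac{1}{8} \cdot 8 \left(-2\right) - 105\right) = 30 \left(-2 - 105\right) = 30 \left(-107\right) = -3210$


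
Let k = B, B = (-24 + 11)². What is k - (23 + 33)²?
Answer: -2967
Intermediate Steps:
B = 169 (B = (-13)² = 169)
k = 169
k - (23 + 33)² = 169 - (23 + 33)² = 169 - 1*56² = 169 - 1*3136 = 169 - 3136 = -2967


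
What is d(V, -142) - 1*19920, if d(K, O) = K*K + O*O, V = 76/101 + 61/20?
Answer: 1054615361/4080400 ≈ 258.46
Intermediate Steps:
V = 7681/2020 (V = 76*(1/101) + 61*(1/20) = 76/101 + 61/20 = 7681/2020 ≈ 3.8025)
d(K, O) = K**2 + O**2
d(V, -142) - 1*19920 = ((7681/2020)**2 + (-142)**2) - 1*19920 = (58997761/4080400 + 20164) - 19920 = 82336183361/4080400 - 19920 = 1054615361/4080400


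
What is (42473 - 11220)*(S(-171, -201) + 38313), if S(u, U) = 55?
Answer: 1199115104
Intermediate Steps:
(42473 - 11220)*(S(-171, -201) + 38313) = (42473 - 11220)*(55 + 38313) = 31253*38368 = 1199115104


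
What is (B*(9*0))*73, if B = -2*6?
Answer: 0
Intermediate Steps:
B = -12
(B*(9*0))*73 = -108*0*73 = -12*0*73 = 0*73 = 0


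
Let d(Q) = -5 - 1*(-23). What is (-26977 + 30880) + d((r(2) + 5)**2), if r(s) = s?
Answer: 3921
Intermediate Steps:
d(Q) = 18 (d(Q) = -5 + 23 = 18)
(-26977 + 30880) + d((r(2) + 5)**2) = (-26977 + 30880) + 18 = 3903 + 18 = 3921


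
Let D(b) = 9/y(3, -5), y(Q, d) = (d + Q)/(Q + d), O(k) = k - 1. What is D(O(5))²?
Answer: 81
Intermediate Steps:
O(k) = -1 + k
y(Q, d) = 1 (y(Q, d) = (Q + d)/(Q + d) = 1)
D(b) = 9 (D(b) = 9/1 = 9*1 = 9)
D(O(5))² = 9² = 81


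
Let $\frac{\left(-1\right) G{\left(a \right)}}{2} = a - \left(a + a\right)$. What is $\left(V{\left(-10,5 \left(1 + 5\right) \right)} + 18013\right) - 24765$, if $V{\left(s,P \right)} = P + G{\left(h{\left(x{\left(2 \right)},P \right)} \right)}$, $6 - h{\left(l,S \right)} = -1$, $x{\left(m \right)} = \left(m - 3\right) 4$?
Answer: $-6708$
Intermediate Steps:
$x{\left(m \right)} = -12 + 4 m$ ($x{\left(m \right)} = \left(-3 + m\right) 4 = -12 + 4 m$)
$h{\left(l,S \right)} = 7$ ($h{\left(l,S \right)} = 6 - -1 = 6 + 1 = 7$)
$G{\left(a \right)} = 2 a$ ($G{\left(a \right)} = - 2 \left(a - \left(a + a\right)\right) = - 2 \left(a - 2 a\right) = - 2 \left(- a\right) = 2 a$)
$V{\left(s,P \right)} = 14 + P$ ($V{\left(s,P \right)} = P + 2 \cdot 7 = P + 14 = 14 + P$)
$\left(V{\left(-10,5 \left(1 + 5\right) \right)} + 18013\right) - 24765 = \left(\left(14 + 5 \left(1 + 5\right)\right) + 18013\right) - 24765 = \left(\left(14 + 5 \cdot 6\right) + 18013\right) - 24765 = \left(\left(14 + 30\right) + 18013\right) - 24765 = \left(44 + 18013\right) - 24765 = 18057 - 24765 = -6708$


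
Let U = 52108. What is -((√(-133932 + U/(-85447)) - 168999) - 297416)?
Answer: 466415 - 8*I*√15279178218301/85447 ≈ 4.6642e+5 - 365.97*I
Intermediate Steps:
-((√(-133932 + U/(-85447)) - 168999) - 297416) = -((√(-133932 + 52108/(-85447)) - 168999) - 297416) = -((√(-133932 + 52108*(-1/85447)) - 168999) - 297416) = -((√(-133932 - 52108/85447) - 168999) - 297416) = -((√(-11444139712/85447) - 168999) - 297416) = -((8*I*√15279178218301/85447 - 168999) - 297416) = -((-168999 + 8*I*√15279178218301/85447) - 297416) = -(-466415 + 8*I*√15279178218301/85447) = 466415 - 8*I*√15279178218301/85447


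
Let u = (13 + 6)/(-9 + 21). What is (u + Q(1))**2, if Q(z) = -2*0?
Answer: 361/144 ≈ 2.5069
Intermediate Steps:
u = 19/12 ≈ 1.5833
Q(z) = 0
(u + Q(1))**2 = (19/12 + 0)**2 = (19/12)**2 = 361/144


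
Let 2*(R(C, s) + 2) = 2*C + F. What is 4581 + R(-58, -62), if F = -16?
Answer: 4513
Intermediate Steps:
R(C, s) = -10 + C (R(C, s) = -2 + (2*C - 16)/2 = -2 + (-16 + 2*C)/2 = -2 + (-8 + C) = -10 + C)
4581 + R(-58, -62) = 4581 + (-10 - 58) = 4581 - 68 = 4513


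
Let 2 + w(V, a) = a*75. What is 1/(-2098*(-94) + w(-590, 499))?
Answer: 1/234635 ≈ 4.2619e-6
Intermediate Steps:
w(V, a) = -2 + 75*a (w(V, a) = -2 + a*75 = -2 + 75*a)
1/(-2098*(-94) + w(-590, 499)) = 1/(-2098*(-94) + (-2 + 75*499)) = 1/(197212 + (-2 + 37425)) = 1/(197212 + 37423) = 1/234635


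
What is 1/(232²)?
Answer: 1/53824 ≈ 1.8579e-5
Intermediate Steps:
1/(232²) = 1/53824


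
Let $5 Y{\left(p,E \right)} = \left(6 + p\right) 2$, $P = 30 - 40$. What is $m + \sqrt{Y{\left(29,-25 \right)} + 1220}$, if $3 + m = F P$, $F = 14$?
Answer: $-143 + \sqrt{1234} \approx -107.87$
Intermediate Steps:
$P = -10$ ($P = 30 - 40 = -10$)
$Y{\left(p,E \right)} = \frac{12}{5} + \frac{2 p}{5}$ ($Y{\left(p,E \right)} = \frac{\left(6 + p\right) 2}{5} = \frac{12 + 2 p}{5} = \frac{12}{5} + \frac{2 p}{5}$)
$m = -143$ ($m = -3 + 14 \left(-10\right) = -3 - 140 = -143$)
$m + \sqrt{Y{\left(29,-25 \right)} + 1220} = -143 + \sqrt{\left(\frac{12}{5} + \frac{2}{5} \cdot 29\right) + 1220} = -143 + \sqrt{\left(\frac{12}{5} + \frac{58}{5}\right) + 1220} = -143 + \sqrt{14 + 1220} = -143 + \sqrt{1234}$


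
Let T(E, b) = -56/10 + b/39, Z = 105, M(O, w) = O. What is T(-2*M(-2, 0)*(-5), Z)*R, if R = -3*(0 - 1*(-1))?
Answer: 567/65 ≈ 8.7231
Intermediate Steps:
R = -3 (R = -3*(0 + 1) = -3*1 = -3)
T(E, b) = -28/5 + b/39 (T(E, b) = -56*⅒ + b*(1/39) = -28/5 + b/39)
T(-2*M(-2, 0)*(-5), Z)*R = (-28/5 + (1/39)*105)*(-3) = (-28/5 + 35/13)*(-3) = -189/65*(-3) = 567/65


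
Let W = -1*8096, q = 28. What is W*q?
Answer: -226688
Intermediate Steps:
W = -8096
W*q = -8096*28 = -226688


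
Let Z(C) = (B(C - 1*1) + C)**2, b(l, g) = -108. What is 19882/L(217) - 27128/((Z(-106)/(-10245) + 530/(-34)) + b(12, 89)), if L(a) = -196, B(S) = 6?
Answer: 49471571143/425217002 ≈ 116.34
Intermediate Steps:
Z(C) = (6 + C)**2
19882/L(217) - 27128/((Z(-106)/(-10245) + 530/(-34)) + b(12, 89)) = 19882/(-196) - 27128/(((6 - 106)**2/(-10245) + 530/(-34)) - 108) = 19882*(-1/196) - 27128/(((-100)**2*(-1/10245) + 530*(-1/34)) - 108) = -9941/98 - 27128/((10000*(-1/10245) - 265/17) - 108) = -9941/98 - 27128/((-2000/2049 - 265/17) - 108) = -9941/98 - 27128/(-576985/34833 - 108) = -9941/98 - 27128/(-4338949/34833) = -9941/98 - 27128*(-34833/4338949) = -9941/98 + 944949624/4338949 = 49471571143/425217002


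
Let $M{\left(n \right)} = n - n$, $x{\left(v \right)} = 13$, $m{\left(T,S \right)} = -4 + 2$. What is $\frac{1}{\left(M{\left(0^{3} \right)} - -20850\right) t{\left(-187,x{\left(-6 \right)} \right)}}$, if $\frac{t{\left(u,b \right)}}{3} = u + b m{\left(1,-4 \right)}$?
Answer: $- \frac{1}{13323150} \approx -7.5057 \cdot 10^{-8}$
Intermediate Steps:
$m{\left(T,S \right)} = -2$
$M{\left(n \right)} = 0$
$t{\left(u,b \right)} = - 6 b + 3 u$ ($t{\left(u,b \right)} = 3 \left(u + b \left(-2\right)\right) = 3 \left(u - 2 b\right) = - 6 b + 3 u$)
$\frac{1}{\left(M{\left(0^{3} \right)} - -20850\right) t{\left(-187,x{\left(-6 \right)} \right)}} = \frac{1}{\left(0 - -20850\right) \left(\left(-6\right) 13 + 3 \left(-187\right)\right)} = \frac{1}{\left(0 + 20850\right) \left(-78 - 561\right)} = \frac{1}{20850 \left(-639\right)} = \frac{1}{20850} \left(- \frac{1}{639}\right) = - \frac{1}{13323150}$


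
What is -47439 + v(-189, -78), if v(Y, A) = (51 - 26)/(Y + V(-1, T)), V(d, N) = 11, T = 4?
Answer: -8444167/178 ≈ -47439.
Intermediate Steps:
v(Y, A) = 25/(11 + Y) (v(Y, A) = (51 - 26)/(Y + 11) = 25/(11 + Y))
-47439 + v(-189, -78) = -47439 + 25/(11 - 189) = -47439 + 25/(-178) = -47439 + 25*(-1/178) = -47439 - 25/178 = -8444167/178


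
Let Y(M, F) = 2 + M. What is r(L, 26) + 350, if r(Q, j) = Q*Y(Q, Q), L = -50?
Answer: 2750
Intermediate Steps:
r(Q, j) = Q*(2 + Q)
r(L, 26) + 350 = -50*(2 - 50) + 350 = -50*(-48) + 350 = 2400 + 350 = 2750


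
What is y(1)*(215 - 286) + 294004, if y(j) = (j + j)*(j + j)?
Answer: 293720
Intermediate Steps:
y(j) = 4*j**2 (y(j) = (2*j)*(2*j) = 4*j**2)
y(1)*(215 - 286) + 294004 = (4*1**2)*(215 - 286) + 294004 = (4*1)*(-71) + 294004 = 4*(-71) + 294004 = -284 + 294004 = 293720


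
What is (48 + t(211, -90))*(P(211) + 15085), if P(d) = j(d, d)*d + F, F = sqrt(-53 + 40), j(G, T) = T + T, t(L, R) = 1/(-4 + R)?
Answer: 469716897/94 + 4511*I*sqrt(13)/94 ≈ 4.997e+6 + 173.03*I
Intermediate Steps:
j(G, T) = 2*T
F = I*sqrt(13) (F = sqrt(-13) = I*sqrt(13) ≈ 3.6056*I)
P(d) = 2*d**2 + I*sqrt(13) (P(d) = (2*d)*d + I*sqrt(13) = 2*d**2 + I*sqrt(13))
(48 + t(211, -90))*(P(211) + 15085) = (48 + 1/(-4 - 90))*((2*211**2 + I*sqrt(13)) + 15085) = (48 + 1/(-94))*((2*44521 + I*sqrt(13)) + 15085) = (48 - 1/94)*((89042 + I*sqrt(13)) + 15085) = 4511*(104127 + I*sqrt(13))/94 = 469716897/94 + 4511*I*sqrt(13)/94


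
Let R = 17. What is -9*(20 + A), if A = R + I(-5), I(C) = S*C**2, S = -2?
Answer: 117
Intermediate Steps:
I(C) = -2*C**2
A = -33 (A = 17 - 2*(-5)**2 = 17 - 2*25 = 17 - 50 = -33)
-9*(20 + A) = -9*(20 - 33) = -9*(-13) = 117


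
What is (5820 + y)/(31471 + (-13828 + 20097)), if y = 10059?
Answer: 5293/12580 ≈ 0.42075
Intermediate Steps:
(5820 + y)/(31471 + (-13828 + 20097)) = (5820 + 10059)/(31471 + (-13828 + 20097)) = 15879/(31471 + 6269) = 15879/37740 = 15879*(1/37740) = 5293/12580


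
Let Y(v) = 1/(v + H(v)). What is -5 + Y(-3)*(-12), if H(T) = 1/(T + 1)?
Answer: -11/7 ≈ -1.5714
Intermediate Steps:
H(T) = 1/(1 + T)
Y(v) = 1/(v + 1/(1 + v))
-5 + Y(-3)*(-12) = -5 + ((1 - 3)/(1 - 3*(1 - 3)))*(-12) = -5 + (-2/(1 - 3*(-2)))*(-12) = -5 + (-2/(1 + 6))*(-12) = -5 + (-2/7)*(-12) = -5 + ((⅐)*(-2))*(-12) = -5 - 2/7*(-12) = -5 + 24/7 = -11/7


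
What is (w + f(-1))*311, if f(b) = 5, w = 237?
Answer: 75262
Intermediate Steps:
(w + f(-1))*311 = (237 + 5)*311 = 242*311 = 75262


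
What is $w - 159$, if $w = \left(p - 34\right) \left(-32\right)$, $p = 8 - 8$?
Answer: $929$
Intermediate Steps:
$p = 0$
$w = 1088$ ($w = \left(0 - 34\right) \left(-32\right) = \left(-34\right) \left(-32\right) = 1088$)
$w - 159 = 1088 - 159 = 929$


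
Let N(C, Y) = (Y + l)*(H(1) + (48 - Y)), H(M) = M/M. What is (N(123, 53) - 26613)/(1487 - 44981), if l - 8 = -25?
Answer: 8919/14498 ≈ 0.61519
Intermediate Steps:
l = -17 (l = 8 - 25 = -17)
H(M) = 1
N(C, Y) = (-17 + Y)*(49 - Y) (N(C, Y) = (Y - 17)*(1 + (48 - Y)) = (-17 + Y)*(49 - Y))
(N(123, 53) - 26613)/(1487 - 44981) = ((-833 - 1*53**2 + 66*53) - 26613)/(1487 - 44981) = ((-833 - 1*2809 + 3498) - 26613)/(-43494) = ((-833 - 2809 + 3498) - 26613)*(-1/43494) = (-144 - 26613)*(-1/43494) = -26757*(-1/43494) = 8919/14498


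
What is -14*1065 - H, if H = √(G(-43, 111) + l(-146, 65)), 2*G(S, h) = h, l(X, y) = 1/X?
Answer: -14910 - √295723/73 ≈ -14917.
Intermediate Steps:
G(S, h) = h/2
H = √295723/73 (H = √((½)*111 + 1/(-146)) = √(111/2 - 1/146) = √(4051/73) = √295723/73 ≈ 7.4494)
-14*1065 - H = -14*1065 - √295723/73 = -14910 - √295723/73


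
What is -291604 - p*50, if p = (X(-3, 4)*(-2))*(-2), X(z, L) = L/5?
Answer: -291764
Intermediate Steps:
X(z, L) = L/5 (X(z, L) = L*(⅕) = L/5)
p = 16/5 (p = (((⅕)*4)*(-2))*(-2) = ((⅘)*(-2))*(-2) = -8/5*(-2) = 16/5 ≈ 3.2000)
-291604 - p*50 = -291604 - 16*50/5 = -291604 - 1*160 = -291604 - 160 = -291764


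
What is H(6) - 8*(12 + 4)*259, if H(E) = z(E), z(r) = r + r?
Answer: -33140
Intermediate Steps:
z(r) = 2*r
H(E) = 2*E
H(6) - 8*(12 + 4)*259 = 2*6 - 8*(12 + 4)*259 = 12 - 8*16*259 = 12 - 128*259 = 12 - 33152 = -33140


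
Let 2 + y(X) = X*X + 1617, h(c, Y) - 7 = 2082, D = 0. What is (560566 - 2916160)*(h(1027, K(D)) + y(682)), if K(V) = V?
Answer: -1104368423832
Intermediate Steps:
h(c, Y) = 2089 (h(c, Y) = 7 + 2082 = 2089)
y(X) = 1615 + X² (y(X) = -2 + (X*X + 1617) = -2 + (X² + 1617) = -2 + (1617 + X²) = 1615 + X²)
(560566 - 2916160)*(h(1027, K(D)) + y(682)) = (560566 - 2916160)*(2089 + (1615 + 682²)) = -2355594*(2089 + (1615 + 465124)) = -2355594*(2089 + 466739) = -2355594*468828 = -1104368423832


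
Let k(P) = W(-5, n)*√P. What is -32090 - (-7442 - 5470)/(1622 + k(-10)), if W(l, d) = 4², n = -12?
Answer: 2*(-128360*√10 + 13009267*I)/(-811*I + 8*√10) ≈ -32082.0 - 0.24808*I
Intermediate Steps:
W(l, d) = 16
k(P) = 16*√P
-32090 - (-7442 - 5470)/(1622 + k(-10)) = -32090 - (-7442 - 5470)/(1622 + 16*√(-10)) = -32090 - (-12912)/(1622 + 16*(I*√10)) = -32090 - (-12912)/(1622 + 16*I*√10) = -32090 + 12912/(1622 + 16*I*√10)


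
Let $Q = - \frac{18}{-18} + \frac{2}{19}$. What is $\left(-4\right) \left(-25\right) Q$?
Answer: $\frac{2100}{19} \approx 110.53$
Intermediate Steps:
$Q = \frac{21}{19}$ ($Q = \left(-18\right) \left(- \frac{1}{18}\right) + 2 \cdot \frac{1}{19} = 1 + \frac{2}{19} = \frac{21}{19} \approx 1.1053$)
$\left(-4\right) \left(-25\right) Q = \left(-4\right) \left(-25\right) \frac{21}{19} = 100 \cdot \frac{21}{19} = \frac{2100}{19}$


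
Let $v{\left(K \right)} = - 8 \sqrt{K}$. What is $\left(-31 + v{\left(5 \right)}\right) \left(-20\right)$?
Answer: $620 + 160 \sqrt{5} \approx 977.77$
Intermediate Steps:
$\left(-31 + v{\left(5 \right)}\right) \left(-20\right) = \left(-31 - 8 \sqrt{5}\right) \left(-20\right) = 620 + 160 \sqrt{5}$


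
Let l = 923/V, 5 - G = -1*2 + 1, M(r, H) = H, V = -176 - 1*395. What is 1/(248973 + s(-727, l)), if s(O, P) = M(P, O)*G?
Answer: 1/244611 ≈ 4.0881e-6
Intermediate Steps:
V = -571 (V = -176 - 395 = -571)
G = 6 (G = 5 - (-1*2 + 1) = 5 - (-2 + 1) = 5 - 1*(-1) = 5 + 1 = 6)
l = -923/571 (l = 923/(-571) = 923*(-1/571) = -923/571 ≈ -1.6165)
s(O, P) = 6*O (s(O, P) = O*6 = 6*O)
1/(248973 + s(-727, l)) = 1/(248973 + 6*(-727)) = 1/(248973 - 4362) = 1/244611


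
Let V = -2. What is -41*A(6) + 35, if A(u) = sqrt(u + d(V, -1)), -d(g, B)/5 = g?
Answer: -129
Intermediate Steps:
d(g, B) = -5*g
A(u) = sqrt(10 + u) (A(u) = sqrt(u - 5*(-2)) = sqrt(u + 10) = sqrt(10 + u))
-41*A(6) + 35 = -41*sqrt(10 + 6) + 35 = -41*sqrt(16) + 35 = -41*4 + 35 = -164 + 35 = -129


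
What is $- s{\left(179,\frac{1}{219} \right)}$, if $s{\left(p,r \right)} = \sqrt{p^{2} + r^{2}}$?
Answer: $- \frac{\sqrt{1536718402}}{219} \approx -179.0$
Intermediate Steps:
$- s{\left(179,\frac{1}{219} \right)} = - \sqrt{179^{2} + \left(\frac{1}{219}\right)^{2}} = - \sqrt{32041 + \left(\frac{1}{219}\right)^{2}} = - \sqrt{32041 + \frac{1}{47961}} = - \sqrt{\frac{1536718402}{47961}} = - \frac{\sqrt{1536718402}}{219}$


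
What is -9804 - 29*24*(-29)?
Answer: 10380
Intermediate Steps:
-9804 - 29*24*(-29) = -9804 - 696*(-29) = -9804 + 20184 = 10380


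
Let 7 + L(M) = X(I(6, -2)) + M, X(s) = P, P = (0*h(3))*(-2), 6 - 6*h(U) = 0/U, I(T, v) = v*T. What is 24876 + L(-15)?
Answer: 24854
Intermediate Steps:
I(T, v) = T*v
h(U) = 1 (h(U) = 1 - 0/U = 1 - ⅙*0 = 1 + 0 = 1)
P = 0 (P = (0*1)*(-2) = 0*(-2) = 0)
X(s) = 0
L(M) = -7 + M (L(M) = -7 + (0 + M) = -7 + M)
24876 + L(-15) = 24876 + (-7 - 15) = 24876 - 22 = 24854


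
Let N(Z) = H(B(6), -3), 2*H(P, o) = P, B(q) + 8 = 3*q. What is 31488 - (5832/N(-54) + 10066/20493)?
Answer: 3106852414/102465 ≈ 30321.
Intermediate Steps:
B(q) = -8 + 3*q
H(P, o) = P/2
N(Z) = 5 (N(Z) = (-8 + 3*6)/2 = (-8 + 18)/2 = (½)*10 = 5)
31488 - (5832/N(-54) + 10066/20493) = 31488 - (5832/5 + 10066/20493) = 31488 - 1*119565506/102465 = 31488 - 119565506/102465 = 3106852414/102465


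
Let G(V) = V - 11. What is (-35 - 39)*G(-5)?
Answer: 1184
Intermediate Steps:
G(V) = -11 + V
(-35 - 39)*G(-5) = (-35 - 39)*(-11 - 5) = -74*(-16) = 1184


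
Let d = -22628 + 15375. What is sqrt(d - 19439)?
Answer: 2*I*sqrt(6673) ≈ 163.38*I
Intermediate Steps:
d = -7253
sqrt(d - 19439) = sqrt(-7253 - 19439) = sqrt(-26692) = 2*I*sqrt(6673)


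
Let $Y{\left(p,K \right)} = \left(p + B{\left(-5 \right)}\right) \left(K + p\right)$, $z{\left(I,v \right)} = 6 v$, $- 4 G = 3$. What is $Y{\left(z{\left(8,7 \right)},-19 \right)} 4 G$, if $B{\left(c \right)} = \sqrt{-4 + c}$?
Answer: $-2898 - 207 i \approx -2898.0 - 207.0 i$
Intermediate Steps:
$G = - \frac{3}{4}$ ($G = \left(- \frac{1}{4}\right) 3 = - \frac{3}{4} \approx -0.75$)
$Y{\left(p,K \right)} = \left(K + p\right) \left(p + 3 i\right)$ ($Y{\left(p,K \right)} = \left(p + \sqrt{-4 - 5}\right) \left(K + p\right) = \left(p + \sqrt{-9}\right) \left(K + p\right) = \left(p + 3 i\right) \left(K + p\right) = \left(K + p\right) \left(p + 3 i\right)$)
$Y{\left(z{\left(8,7 \right)},-19 \right)} 4 G = \left(\left(6 \cdot 7\right)^{2} - 19 \cdot 6 \cdot 7 + 3 i \left(-19\right) + 3 i 6 \cdot 7\right) 4 \left(- \frac{3}{4}\right) = \left(42^{2} - 798 - 57 i + 3 i 42\right) \left(-3\right) = \left(1764 - 798 - 57 i + 126 i\right) \left(-3\right) = \left(966 + 69 i\right) \left(-3\right) = -2898 - 207 i$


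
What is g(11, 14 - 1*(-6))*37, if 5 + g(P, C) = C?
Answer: 555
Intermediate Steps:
g(P, C) = -5 + C
g(11, 14 - 1*(-6))*37 = (-5 + (14 - 1*(-6)))*37 = (-5 + (14 + 6))*37 = (-5 + 20)*37 = 15*37 = 555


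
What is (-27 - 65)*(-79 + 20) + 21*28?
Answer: 6016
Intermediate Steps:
(-27 - 65)*(-79 + 20) + 21*28 = -92*(-59) + 588 = 5428 + 588 = 6016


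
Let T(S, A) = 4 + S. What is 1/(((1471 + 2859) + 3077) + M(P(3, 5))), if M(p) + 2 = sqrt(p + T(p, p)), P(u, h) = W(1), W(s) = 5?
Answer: 7405/54834011 - sqrt(14)/54834011 ≈ 0.00013498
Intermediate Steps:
P(u, h) = 5
M(p) = -2 + sqrt(4 + 2*p) (M(p) = -2 + sqrt(p + (4 + p)) = -2 + sqrt(4 + 2*p))
1/(((1471 + 2859) + 3077) + M(P(3, 5))) = 1/(((1471 + 2859) + 3077) + (-2 + sqrt(4 + 2*5))) = 1/((4330 + 3077) + (-2 + sqrt(4 + 10))) = 1/(7407 + (-2 + sqrt(14))) = 1/(7405 + sqrt(14))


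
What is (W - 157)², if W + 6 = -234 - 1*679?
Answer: 1157776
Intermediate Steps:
W = -919 (W = -6 + (-234 - 1*679) = -6 + (-234 - 679) = -6 - 913 = -919)
(W - 157)² = (-919 - 157)² = (-1076)² = 1157776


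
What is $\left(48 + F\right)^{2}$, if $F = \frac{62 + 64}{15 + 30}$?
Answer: $\frac{64516}{25} \approx 2580.6$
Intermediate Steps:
$F = \frac{14}{5}$ ($F = \frac{126}{45} = 126 \cdot \frac{1}{45} = \frac{14}{5} \approx 2.8$)
$\left(48 + F\right)^{2} = \left(48 + \frac{14}{5}\right)^{2} = \left(\frac{254}{5}\right)^{2} = \frac{64516}{25}$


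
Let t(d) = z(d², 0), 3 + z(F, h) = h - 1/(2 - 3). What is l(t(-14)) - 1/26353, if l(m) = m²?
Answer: 105411/26353 ≈ 4.0000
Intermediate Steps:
z(F, h) = -2 + h (z(F, h) = -3 + (h - 1/(2 - 3)) = -3 + (h - 1/(-1)) = -3 + (h - 1*(-1)) = -3 + (h + 1) = -3 + (1 + h) = -2 + h)
t(d) = -2 (t(d) = -2 + 0 = -2)
l(t(-14)) - 1/26353 = (-2)² - 1/26353 = 4 - 1*1/26353 = 4 - 1/26353 = 105411/26353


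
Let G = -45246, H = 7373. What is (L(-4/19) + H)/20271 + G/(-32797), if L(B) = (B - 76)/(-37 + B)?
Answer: 273152070195/156677795603 ≈ 1.7434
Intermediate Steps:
L(B) = (-76 + B)/(-37 + B)
(L(-4/19) + H)/20271 + G/(-32797) = ((-76 - 4/19)/(-37 - 4/19) + 7373)/20271 - 45246/(-32797) = ((-76 - 4*1/19)/(-37 - 4*1/19) + 7373)*(1/20271) - 45246*(-1/32797) = ((-76 - 4/19)/(-37 - 4/19) + 7373)*(1/20271) + 45246/32797 = (-1448/19/(-707/19) + 7373)*(1/20271) + 45246/32797 = (-19/707*(-1448/19) + 7373)*(1/20271) + 45246/32797 = (1448/707 + 7373)*(1/20271) + 45246/32797 = (5214159/707)*(1/20271) + 45246/32797 = 1738053/4777199 + 45246/32797 = 273152070195/156677795603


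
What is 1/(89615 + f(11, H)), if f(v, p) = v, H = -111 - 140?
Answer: 1/89626 ≈ 1.1157e-5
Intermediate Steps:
H = -251
1/(89615 + f(11, H)) = 1/(89615 + 11) = 1/89626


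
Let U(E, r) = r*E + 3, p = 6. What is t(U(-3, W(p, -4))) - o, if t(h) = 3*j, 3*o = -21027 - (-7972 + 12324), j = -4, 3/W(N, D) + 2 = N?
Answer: 25343/3 ≈ 8447.7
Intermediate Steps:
W(N, D) = 3/(-2 + N)
U(E, r) = 3 + E*r (U(E, r) = E*r + 3 = 3 + E*r)
o = -25379/3 (o = (-21027 - (-7972 + 12324))/3 = (-21027 - 1*4352)/3 = (-21027 - 4352)/3 = (⅓)*(-25379) = -25379/3 ≈ -8459.7)
t(h) = -12 (t(h) = 3*(-4) = -12)
t(U(-3, W(p, -4))) - o = -12 - 1*(-25379/3) = -12 + 25379/3 = 25343/3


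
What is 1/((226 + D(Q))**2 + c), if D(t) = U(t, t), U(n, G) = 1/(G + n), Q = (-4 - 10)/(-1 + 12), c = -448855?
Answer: -784/311997831 ≈ -2.5128e-6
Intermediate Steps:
Q = -14/11 ≈ -1.2727
D(t) = 1/(2*t) (D(t) = 1/(t + t) = 1/(2*t))
1/((226 + D(Q))**2 + c) = 1/((226 + 1/(2*(-14/11)))**2 - 448855) = 1/((226 + (1/2)*(-11/14))**2 - 448855) = 1/((226 - 11/28)**2 - 448855) = 1/((6317/28)**2 - 448855) = 1/(39904489/784 - 448855) = 1/(-311997831/784) = -784/311997831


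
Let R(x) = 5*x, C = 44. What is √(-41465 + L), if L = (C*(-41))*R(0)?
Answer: I*√41465 ≈ 203.63*I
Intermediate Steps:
L = 0 (L = (44*(-41))*(5*0) = -1804*0 = 0)
√(-41465 + L) = √(-41465 + 0) = √(-41465) = I*√41465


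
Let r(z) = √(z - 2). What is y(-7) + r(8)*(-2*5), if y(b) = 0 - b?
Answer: 7 - 10*√6 ≈ -17.495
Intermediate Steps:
r(z) = √(-2 + z)
y(b) = -b
y(-7) + r(8)*(-2*5) = -1*(-7) + √(-2 + 8)*(-2*5) = 7 + √6*(-10) = 7 - 10*√6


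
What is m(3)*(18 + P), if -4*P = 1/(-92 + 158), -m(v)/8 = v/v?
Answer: -4751/33 ≈ -143.97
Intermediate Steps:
m(v) = -8 (m(v) = -8*v/v = -8*1 = -8)
P = -1/264 (P = -1/(4*(-92 + 158)) = -¼/66 = -¼*1/66 = -1/264 ≈ -0.0037879)
m(3)*(18 + P) = -8*(18 - 1/264) = -8*4751/264 = -4751/33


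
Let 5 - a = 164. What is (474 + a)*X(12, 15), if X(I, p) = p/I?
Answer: 1575/4 ≈ 393.75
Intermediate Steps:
a = -159 (a = 5 - 1*164 = 5 - 164 = -159)
(474 + a)*X(12, 15) = (474 - 159)*(15/12) = 315*(15*(1/12)) = 315*(5/4) = 1575/4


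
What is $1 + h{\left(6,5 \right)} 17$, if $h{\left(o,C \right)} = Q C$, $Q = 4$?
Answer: $341$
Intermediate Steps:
$h{\left(o,C \right)} = 4 C$
$1 + h{\left(6,5 \right)} 17 = 1 + 4 \cdot 5 \cdot 17 = 1 + 20 \cdot 17 = 1 + 340 = 341$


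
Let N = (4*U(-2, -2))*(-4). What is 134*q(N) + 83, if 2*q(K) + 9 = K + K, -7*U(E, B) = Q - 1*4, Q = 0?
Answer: -12216/7 ≈ -1745.1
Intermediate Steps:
U(E, B) = 4/7 (U(E, B) = -(0 - 1*4)/7 = -(0 - 4)/7 = -⅐*(-4) = 4/7)
N = -64/7 (N = (4*(4/7))*(-4) = (16/7)*(-4) = -64/7 ≈ -9.1429)
q(K) = -9/2 + K (q(K) = -9/2 + (K + K)/2 = -9/2 + (2*K)/2 = -9/2 + K)
134*q(N) + 83 = 134*(-9/2 - 64/7) + 83 = 134*(-191/14) + 83 = -12797/7 + 83 = -12216/7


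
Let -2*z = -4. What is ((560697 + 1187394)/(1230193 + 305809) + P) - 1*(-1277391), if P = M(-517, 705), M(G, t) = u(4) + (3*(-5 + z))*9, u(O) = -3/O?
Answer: 3923902621419/3072004 ≈ 1.2773e+6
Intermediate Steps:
z = 2 (z = -½*(-4) = 2)
M(G, t) = -327/4 (M(G, t) = -3/4 + (3*(-5 + 2))*9 = -3*¼ + (3*(-3))*9 = -¾ - 9*9 = -¾ - 81 = -327/4)
P = -327/4 ≈ -81.750
((560697 + 1187394)/(1230193 + 305809) + P) - 1*(-1277391) = ((560697 + 1187394)/(1230193 + 305809) - 327/4) - 1*(-1277391) = (1748091/1536002 - 327/4) + 1277391 = -247640145/3072004 + 1277391 = 3923902621419/3072004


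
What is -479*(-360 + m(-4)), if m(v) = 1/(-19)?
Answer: 3276839/19 ≈ 1.7247e+5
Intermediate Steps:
m(v) = -1/19
-479*(-360 + m(-4)) = -479*(-360 - 1/19) = -479*(-6841/19) = 3276839/19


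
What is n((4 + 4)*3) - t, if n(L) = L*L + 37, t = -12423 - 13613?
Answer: 26649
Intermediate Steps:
t = -26036
n(L) = 37 + L² (n(L) = L² + 37 = 37 + L²)
n((4 + 4)*3) - t = (37 + ((4 + 4)*3)²) - 1*(-26036) = (37 + (8*3)²) + 26036 = (37 + 24²) + 26036 = (37 + 576) + 26036 = 613 + 26036 = 26649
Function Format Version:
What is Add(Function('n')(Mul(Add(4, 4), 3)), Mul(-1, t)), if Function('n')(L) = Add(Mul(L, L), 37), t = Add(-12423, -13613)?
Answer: 26649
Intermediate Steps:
t = -26036
Function('n')(L) = Add(37, Pow(L, 2)) (Function('n')(L) = Add(Pow(L, 2), 37) = Add(37, Pow(L, 2)))
Add(Function('n')(Mul(Add(4, 4), 3)), Mul(-1, t)) = Add(Add(37, Pow(Mul(Add(4, 4), 3), 2)), Mul(-1, -26036)) = Add(Add(37, Pow(Mul(8, 3), 2)), 26036) = Add(Add(37, Pow(24, 2)), 26036) = Add(Add(37, 576), 26036) = Add(613, 26036) = 26649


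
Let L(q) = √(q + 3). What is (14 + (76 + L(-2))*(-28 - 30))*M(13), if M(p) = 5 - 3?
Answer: -8904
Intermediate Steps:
M(p) = 2
L(q) = √(3 + q)
(14 + (76 + L(-2))*(-28 - 30))*M(13) = (14 + (76 + √(3 - 2))*(-28 - 30))*2 = (14 + (76 + √1)*(-58))*2 = (14 + (76 + 1)*(-58))*2 = (14 + 77*(-58))*2 = (14 - 4466)*2 = -4452*2 = -8904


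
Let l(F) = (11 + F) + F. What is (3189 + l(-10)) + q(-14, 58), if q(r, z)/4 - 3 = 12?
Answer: 3240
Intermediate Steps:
l(F) = 11 + 2*F
q(r, z) = 60 (q(r, z) = 12 + 4*12 = 12 + 48 = 60)
(3189 + l(-10)) + q(-14, 58) = (3189 + (11 + 2*(-10))) + 60 = (3189 + (11 - 20)) + 60 = (3189 - 9) + 60 = 3180 + 60 = 3240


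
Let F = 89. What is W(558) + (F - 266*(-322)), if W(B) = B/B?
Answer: 85742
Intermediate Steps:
W(B) = 1
W(558) + (F - 266*(-322)) = 1 + (89 - 266*(-322)) = 1 + (89 + 85652) = 1 + 85741 = 85742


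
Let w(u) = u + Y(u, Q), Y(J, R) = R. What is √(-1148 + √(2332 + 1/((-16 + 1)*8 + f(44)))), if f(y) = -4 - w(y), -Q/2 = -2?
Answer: √(-8490608 + 258*√1916381)/86 ≈ 33.162*I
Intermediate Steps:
Q = 4 (Q = -2*(-2) = 4)
w(u) = 4 + u (w(u) = u + 4 = 4 + u)
f(y) = -8 - y (f(y) = -4 - (4 + y) = -4 + (-4 - y) = -8 - y)
√(-1148 + √(2332 + 1/((-16 + 1)*8 + f(44)))) = √(-1148 + √(2332 + 1/((-16 + 1)*8 + (-8 - 1*44)))) = √(-1148 + √(2332 + 1/(-15*8 + (-8 - 44)))) = √(-1148 + √(2332 + 1/(-120 - 52))) = √(-1148 + √(2332 + 1/(-172))) = √(-1148 + √(2332 - 1/172)) = √(-1148 + √(401103/172)) = √(-1148 + 3*√1916381/86)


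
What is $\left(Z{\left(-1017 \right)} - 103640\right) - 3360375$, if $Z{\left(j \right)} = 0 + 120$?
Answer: $-3463895$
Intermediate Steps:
$Z{\left(j \right)} = 120$
$\left(Z{\left(-1017 \right)} - 103640\right) - 3360375 = \left(120 - 103640\right) - 3360375 = -103520 - 3360375 = -3463895$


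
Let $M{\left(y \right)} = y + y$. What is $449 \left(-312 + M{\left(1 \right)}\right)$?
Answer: $-139190$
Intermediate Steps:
$M{\left(y \right)} = 2 y$
$449 \left(-312 + M{\left(1 \right)}\right) = 449 \left(-312 + 2 \cdot 1\right) = 449 \left(-312 + 2\right) = 449 \left(-310\right) = -139190$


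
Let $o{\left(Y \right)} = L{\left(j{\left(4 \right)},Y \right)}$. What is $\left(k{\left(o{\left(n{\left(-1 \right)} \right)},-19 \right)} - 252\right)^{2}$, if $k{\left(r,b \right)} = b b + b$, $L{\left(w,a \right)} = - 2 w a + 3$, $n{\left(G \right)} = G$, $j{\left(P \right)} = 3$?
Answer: $8100$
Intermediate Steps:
$L{\left(w,a \right)} = 3 - 2 a w$ ($L{\left(w,a \right)} = - 2 a w + 3 = 3 - 2 a w$)
$o{\left(Y \right)} = 3 - 6 Y$ ($o{\left(Y \right)} = 3 - 2 Y 3 = 3 - 6 Y$)
$k{\left(r,b \right)} = b + b^{2}$ ($k{\left(r,b \right)} = b^{2} + b = b + b^{2}$)
$\left(k{\left(o{\left(n{\left(-1 \right)} \right)},-19 \right)} - 252\right)^{2} = \left(- 19 \left(1 - 19\right) - 252\right)^{2} = \left(\left(-19\right) \left(-18\right) - 252\right)^{2} = \left(342 - 252\right)^{2} = 90^{2} = 8100$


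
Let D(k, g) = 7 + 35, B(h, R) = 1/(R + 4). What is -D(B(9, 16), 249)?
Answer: -42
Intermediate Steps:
B(h, R) = 1/(4 + R)
D(k, g) = 42
-D(B(9, 16), 249) = -1*42 = -42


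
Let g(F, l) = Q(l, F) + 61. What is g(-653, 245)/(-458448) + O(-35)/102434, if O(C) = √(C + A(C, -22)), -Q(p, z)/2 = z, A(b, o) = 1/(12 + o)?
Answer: -1367/458448 + 3*I*√390/1024340 ≈ -0.0029818 + 5.7837e-5*I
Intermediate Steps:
Q(p, z) = -2*z
O(C) = √(-⅒ + C) (O(C) = √(C + 1/(12 - 22)) = √(C + 1/(-10)) = √(C - ⅒) = √(-⅒ + C))
g(F, l) = 61 - 2*F (g(F, l) = -2*F + 61 = 61 - 2*F)
g(-653, 245)/(-458448) + O(-35)/102434 = (61 - 2*(-653))/(-458448) + (√(-10 + 100*(-35))/10)/102434 = (61 + 1306)*(-1/458448) + (√(-10 - 3500)/10)*(1/102434) = 1367*(-1/458448) + (√(-3510)/10)*(1/102434) = -1367/458448 + ((3*I*√390)/10)*(1/102434) = -1367/458448 + (3*I*√390/10)*(1/102434) = -1367/458448 + 3*I*√390/1024340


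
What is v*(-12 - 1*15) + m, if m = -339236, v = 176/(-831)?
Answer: -93966788/277 ≈ -3.3923e+5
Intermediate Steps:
v = -176/831 (v = 176*(-1/831) = -176/831 ≈ -0.21179)
v*(-12 - 1*15) + m = -176*(-12 - 1*15)/831 - 339236 = -176*(-12 - 15)/831 - 339236 = -176/831*(-27) - 339236 = 1584/277 - 339236 = -93966788/277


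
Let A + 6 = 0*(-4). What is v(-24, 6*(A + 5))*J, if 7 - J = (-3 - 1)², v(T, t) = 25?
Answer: -225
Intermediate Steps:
A = -6 (A = -6 + 0*(-4) = -6 + 0 = -6)
J = -9 (J = 7 - (-3 - 1)² = 7 - 1*(-4)² = 7 - 1*16 = 7 - 16 = -9)
v(-24, 6*(A + 5))*J = 25*(-9) = -225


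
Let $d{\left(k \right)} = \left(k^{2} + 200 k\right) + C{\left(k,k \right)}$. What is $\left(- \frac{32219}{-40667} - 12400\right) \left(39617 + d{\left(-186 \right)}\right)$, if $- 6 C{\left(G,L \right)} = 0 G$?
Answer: $- \frac{1696671145323}{3697} \approx -4.5893 \cdot 10^{8}$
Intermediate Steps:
$C{\left(G,L \right)} = 0$ ($C{\left(G,L \right)} = - \frac{0 G}{6} = \left(- \frac{1}{6}\right) 0 = 0$)
$d{\left(k \right)} = k^{2} + 200 k$ ($d{\left(k \right)} = \left(k^{2} + 200 k\right) + 0 = k^{2} + 200 k$)
$\left(- \frac{32219}{-40667} - 12400\right) \left(39617 + d{\left(-186 \right)}\right) = \left(- \frac{32219}{-40667} - 12400\right) \left(39617 - 186 \left(200 - 186\right)\right) = \left(\left(-32219\right) \left(- \frac{1}{40667}\right) - 12400\right) \left(39617 - 2604\right) = \left(\frac{2929}{3697} - 12400\right) \left(39617 - 2604\right) = \left(- \frac{45839871}{3697}\right) 37013 = - \frac{1696671145323}{3697}$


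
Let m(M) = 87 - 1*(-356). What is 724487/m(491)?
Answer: 724487/443 ≈ 1635.4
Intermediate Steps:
m(M) = 443 (m(M) = 87 + 356 = 443)
724487/m(491) = 724487/443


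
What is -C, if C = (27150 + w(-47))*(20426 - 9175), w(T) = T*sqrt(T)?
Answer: -305464650 + 528797*I*sqrt(47) ≈ -3.0546e+8 + 3.6252e+6*I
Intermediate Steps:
w(T) = T**(3/2)
C = 305464650 - 528797*I*sqrt(47) (C = (27150 + (-47)**(3/2))*(20426 - 9175) = (27150 - 47*I*sqrt(47))*11251 = 305464650 - 528797*I*sqrt(47) ≈ 3.0546e+8 - 3.6252e+6*I)
-C = -(305464650 - 528797*I*sqrt(47)) = -305464650 + 528797*I*sqrt(47)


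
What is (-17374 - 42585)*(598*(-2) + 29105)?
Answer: -1673395731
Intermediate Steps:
(-17374 - 42585)*(598*(-2) + 29105) = -59959*(-1196 + 29105) = -59959*27909 = -1673395731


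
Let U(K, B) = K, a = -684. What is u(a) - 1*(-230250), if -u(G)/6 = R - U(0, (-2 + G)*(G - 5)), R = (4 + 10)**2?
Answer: 229074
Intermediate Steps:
R = 196 (R = 14**2 = 196)
u(G) = -1176 (u(G) = -6*(196 - 1*0) = -6*(196 + 0) = -6*196 = -1176)
u(a) - 1*(-230250) = -1176 - 1*(-230250) = -1176 + 230250 = 229074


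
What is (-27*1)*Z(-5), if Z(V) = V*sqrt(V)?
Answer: 135*I*sqrt(5) ≈ 301.87*I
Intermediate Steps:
Z(V) = V**(3/2)
(-27*1)*Z(-5) = (-27*1)*(-5)**(3/2) = -(-135)*I*sqrt(5) = 135*I*sqrt(5)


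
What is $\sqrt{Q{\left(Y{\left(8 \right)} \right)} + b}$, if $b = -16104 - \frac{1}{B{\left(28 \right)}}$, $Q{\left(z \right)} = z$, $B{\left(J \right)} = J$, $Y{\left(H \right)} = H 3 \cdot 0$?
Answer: $\frac{i \sqrt{3156391}}{14} \approx 126.9 i$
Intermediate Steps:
$Y{\left(H \right)} = 0$ ($Y{\left(H \right)} = 3 H 0 = 0$)
$b = - \frac{450913}{28}$ ($b = -16104 - \frac{1}{28} = - \frac{450913}{28} \approx -16104.0$)
$\sqrt{Q{\left(Y{\left(8 \right)} \right)} + b} = \sqrt{0 - \frac{450913}{28}} = \sqrt{- \frac{450913}{28}} = \frac{i \sqrt{3156391}}{14}$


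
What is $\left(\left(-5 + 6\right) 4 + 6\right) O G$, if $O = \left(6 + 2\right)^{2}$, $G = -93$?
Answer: $-59520$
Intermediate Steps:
$O = 64$ ($O = 8^{2} = 64$)
$\left(\left(-5 + 6\right) 4 + 6\right) O G = \left(\left(-5 + 6\right) 4 + 6\right) 64 \left(-93\right) = \left(1 \cdot 4 + 6\right) 64 \left(-93\right) = \left(4 + 6\right) 64 \left(-93\right) = 10 \cdot 64 \left(-93\right) = 640 \left(-93\right) = -59520$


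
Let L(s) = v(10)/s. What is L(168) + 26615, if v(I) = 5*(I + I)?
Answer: 1117855/42 ≈ 26616.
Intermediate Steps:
v(I) = 10*I (v(I) = 5*(2*I) = 10*I)
L(s) = 100/s (L(s) = (10*10)/s = 100/s)
L(168) + 26615 = 100/168 + 26615 = 100*(1/168) + 26615 = 25/42 + 26615 = 1117855/42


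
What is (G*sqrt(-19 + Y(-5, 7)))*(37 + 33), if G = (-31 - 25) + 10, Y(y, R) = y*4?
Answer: -3220*I*sqrt(39) ≈ -20109.0*I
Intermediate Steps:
Y(y, R) = 4*y
G = -46 (G = -56 + 10 = -46)
(G*sqrt(-19 + Y(-5, 7)))*(37 + 33) = (-46*sqrt(-19 + 4*(-5)))*(37 + 33) = -46*sqrt(-19 - 20)*70 = -46*I*sqrt(39)*70 = -3220*I*sqrt(39)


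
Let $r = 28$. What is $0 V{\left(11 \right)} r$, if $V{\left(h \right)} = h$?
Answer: $0$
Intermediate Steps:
$0 V{\left(11 \right)} r = 0 \cdot 11 \cdot 28 = 0 \cdot 28 = 0$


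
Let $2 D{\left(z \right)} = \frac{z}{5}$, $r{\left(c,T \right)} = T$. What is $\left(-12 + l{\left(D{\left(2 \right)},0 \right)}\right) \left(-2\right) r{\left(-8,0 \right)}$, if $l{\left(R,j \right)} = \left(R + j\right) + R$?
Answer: $0$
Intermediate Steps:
$D{\left(z \right)} = \frac{z}{10}$ ($D{\left(z \right)} = \frac{z \frac{1}{5}}{2} = \frac{\frac{1}{5} z}{2} = \frac{z}{10}$)
$l{\left(R,j \right)} = j + 2 R$
$\left(-12 + l{\left(D{\left(2 \right)},0 \right)}\right) \left(-2\right) r{\left(-8,0 \right)} = \left(-12 + \left(0 + 2 \cdot \frac{1}{10} \cdot 2\right)\right) \left(-2\right) 0 = \left(-12 + \left(0 + 2 \cdot \frac{1}{5}\right)\right) \left(-2\right) 0 = \left(-12 + \left(0 + \frac{2}{5}\right)\right) \left(-2\right) 0 = \left(-12 + \frac{2}{5}\right) \left(-2\right) 0 = \left(- \frac{58}{5}\right) \left(-2\right) 0 = \frac{116}{5} \cdot 0 = 0$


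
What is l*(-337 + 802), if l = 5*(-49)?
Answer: -113925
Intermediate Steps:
l = -245
l*(-337 + 802) = -245*(-337 + 802) = -245*465 = -113925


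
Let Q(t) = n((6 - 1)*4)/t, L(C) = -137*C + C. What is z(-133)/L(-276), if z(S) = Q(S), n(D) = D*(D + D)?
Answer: -25/156009 ≈ -0.00016025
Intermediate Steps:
L(C) = -136*C
n(D) = 2*D² (n(D) = D*(2*D) = 2*D²)
Q(t) = 800/t (Q(t) = (2*((6 - 1)*4)²)/t = (2*(5*4)²)/t = (2*20²)/t = (2*400)/t = 800/t)
z(S) = 800/S
z(-133)/L(-276) = (800/(-133))/((-136*(-276))) = (800*(-1/133))/37536 = -800/133*1/37536 = -25/156009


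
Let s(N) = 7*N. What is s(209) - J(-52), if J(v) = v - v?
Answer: 1463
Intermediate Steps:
J(v) = 0
s(209) - J(-52) = 7*209 - 1*0 = 1463 + 0 = 1463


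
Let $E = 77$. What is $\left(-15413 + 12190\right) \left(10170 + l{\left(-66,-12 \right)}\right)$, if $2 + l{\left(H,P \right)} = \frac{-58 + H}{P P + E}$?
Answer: $- \frac{7242093892}{221} \approx -3.277 \cdot 10^{7}$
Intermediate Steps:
$l{\left(H,P \right)} = -2 + \frac{-58 + H}{77 + P^{2}}$ ($l{\left(H,P \right)} = -2 + \frac{-58 + H}{P P + 77} = -2 + \frac{-58 + H}{P^{2} + 77} = -2 + \frac{-58 + H}{77 + P^{2}}$)
$\left(-15413 + 12190\right) \left(10170 + l{\left(-66,-12 \right)}\right) = \left(-15413 + 12190\right) \left(10170 + \frac{-212 - 66 - 2 \left(-12\right)^{2}}{77 + \left(-12\right)^{2}}\right) = - 3223 \left(10170 + \frac{-212 - 66 - 288}{77 + 144}\right) = - 3223 \left(10170 + \frac{-212 - 66 - 288}{221}\right) = - 3223 \left(10170 + \frac{1}{221} \left(-566\right)\right) = - 3223 \left(10170 - \frac{566}{221}\right) = \left(-3223\right) \frac{2247004}{221} = - \frac{7242093892}{221}$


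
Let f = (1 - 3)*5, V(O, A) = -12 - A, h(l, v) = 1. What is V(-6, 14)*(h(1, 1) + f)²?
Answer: -2106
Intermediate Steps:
f = -10 (f = -2*5 = -10)
V(-6, 14)*(h(1, 1) + f)² = (-12 - 1*14)*(1 - 10)² = (-12 - 14)*(-9)² = -26*81 = -2106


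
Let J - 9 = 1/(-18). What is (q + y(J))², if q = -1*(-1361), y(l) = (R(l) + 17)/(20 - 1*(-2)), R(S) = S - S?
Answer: 897541681/484 ≈ 1.8544e+6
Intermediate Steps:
R(S) = 0
J = 161/18 (J = 9 + 1/(-18) = 9 - 1/18 = 161/18 ≈ 8.9444)
y(l) = 17/22 (y(l) = (0 + 17)/(20 - 1*(-2)) = 17/(20 + 2) = 17/22)
q = 1361
(q + y(J))² = (1361 + 17/22)² = (29959/22)² = 897541681/484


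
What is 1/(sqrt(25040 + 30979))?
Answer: sqrt(56019)/56019 ≈ 0.0042251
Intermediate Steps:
1/(sqrt(25040 + 30979)) = 1/(sqrt(56019)) = sqrt(56019)/56019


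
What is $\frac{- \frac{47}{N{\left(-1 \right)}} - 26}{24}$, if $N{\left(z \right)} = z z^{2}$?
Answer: $\frac{7}{8} \approx 0.875$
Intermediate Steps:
$N{\left(z \right)} = z^{3}$
$\frac{- \frac{47}{N{\left(-1 \right)}} - 26}{24} = \frac{- \frac{47}{\left(-1\right)^{3}} - 26}{24} = \frac{- \frac{47}{-1} - 26}{24} = \frac{\left(-47\right) \left(-1\right) - 26}{24} = \frac{47 - 26}{24} = \frac{1}{24} \cdot 21 = \frac{7}{8}$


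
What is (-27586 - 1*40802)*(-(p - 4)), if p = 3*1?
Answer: -68388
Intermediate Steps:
p = 3
(-27586 - 1*40802)*(-(p - 4)) = (-27586 - 1*40802)*(-(3 - 4)) = (-27586 - 40802)*(-1*(-1)) = -68388*1 = -68388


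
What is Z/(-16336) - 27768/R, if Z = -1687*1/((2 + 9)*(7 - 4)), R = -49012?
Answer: 3763019707/6605445264 ≈ 0.56968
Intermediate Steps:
Z = -1687/33 (Z = -1687/(11*3) = -1687/33 ≈ -51.121)
Z/(-16336) - 27768/R = -1687/33/(-16336) - 27768/(-49012) = -1687/33*(-1/16336) - 27768*(-1/49012) = 1687/539088 + 6942/12253 = 3763019707/6605445264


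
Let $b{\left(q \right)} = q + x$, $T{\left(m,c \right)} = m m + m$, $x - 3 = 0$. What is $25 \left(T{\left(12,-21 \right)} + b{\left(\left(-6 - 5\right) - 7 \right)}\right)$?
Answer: $3525$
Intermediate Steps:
$x = 3$ ($x = 3 + 0 = 3$)
$T{\left(m,c \right)} = m + m^{2}$ ($T{\left(m,c \right)} = m^{2} + m = m + m^{2}$)
$b{\left(q \right)} = 3 + q$ ($b{\left(q \right)} = q + 3 = 3 + q$)
$25 \left(T{\left(12,-21 \right)} + b{\left(\left(-6 - 5\right) - 7 \right)}\right) = 25 \left(12 \left(1 + 12\right) + \left(3 - 18\right)\right) = 25 \left(12 \cdot 13 + \left(3 - 18\right)\right) = 25 \left(156 + \left(3 - 18\right)\right) = 25 \left(156 - 15\right) = 25 \cdot 141 = 3525$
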